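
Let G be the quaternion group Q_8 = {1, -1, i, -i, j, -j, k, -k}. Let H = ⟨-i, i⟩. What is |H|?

4

|⟨-i⟩| = 4 and |⟨i⟩| = 4, so |H| is a multiple of lcm(4, 4) = 4 and divides |G| = 8.
Closing under the operation: H = {1, -1, i, -i}, so |H| = 4.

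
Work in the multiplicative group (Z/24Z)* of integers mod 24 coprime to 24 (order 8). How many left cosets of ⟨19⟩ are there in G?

4

|⟨19⟩| = 2 and |G| = 8.
By Lagrange, [G : H] = |G|/|H| = 8/2 = 4.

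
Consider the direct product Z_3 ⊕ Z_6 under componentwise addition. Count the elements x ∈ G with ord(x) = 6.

8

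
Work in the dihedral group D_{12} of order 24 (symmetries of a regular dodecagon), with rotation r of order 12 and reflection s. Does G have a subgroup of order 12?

12 | 24. A subgroup of order 12 is {e, r, r^2, r^3, r^4, r^5, r^6, r^7, r^8, r^9, r^10, r^11}.

Yes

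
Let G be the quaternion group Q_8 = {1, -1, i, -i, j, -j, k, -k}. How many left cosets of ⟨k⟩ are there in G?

|⟨k⟩| = 4 and |G| = 8.
By Lagrange, [G : H] = |G|/|H| = 8/4 = 2.

2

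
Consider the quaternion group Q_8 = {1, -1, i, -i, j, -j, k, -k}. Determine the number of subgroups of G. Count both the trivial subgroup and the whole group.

|G| = 8, so by Lagrange every subgroup order divides 8. Divisors: 1, 2, 4, 8.
Subgroups by order — order 1: 1; order 2: 1; order 4: 3; order 8: 1.
Total: 1 + 1 + 3 + 1 = 6.

6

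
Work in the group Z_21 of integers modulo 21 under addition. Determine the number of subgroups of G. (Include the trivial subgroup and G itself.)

A cyclic group of order 21 has exactly one subgroup for each divisor of 21.
Divisors of 21: 1, 3, 7, 21.
So Z_21 has 4 subgroups.

4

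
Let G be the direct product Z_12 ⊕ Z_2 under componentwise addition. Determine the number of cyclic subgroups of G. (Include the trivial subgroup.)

12

Group the elements of G by the cyclic subgroup they generate; each cyclic subgroup of order d accounts for φ(d) elements.
Cyclic subgroups by order — order 1: 1; order 2: 3; order 3: 1; order 4: 2; order 6: 3; order 12: 2.
Total: 12.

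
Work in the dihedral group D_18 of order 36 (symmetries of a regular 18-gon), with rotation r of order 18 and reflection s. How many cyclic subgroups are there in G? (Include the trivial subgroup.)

Each element a generates a cyclic subgroup ⟨a⟩; distinct elements may generate the same one (a cyclic group of order d has φ(d) generators).
Cyclic subgroups by order — order 1: 1; order 2: 19; order 3: 1; order 6: 1; order 9: 1; order 18: 1.
Total: 24.

24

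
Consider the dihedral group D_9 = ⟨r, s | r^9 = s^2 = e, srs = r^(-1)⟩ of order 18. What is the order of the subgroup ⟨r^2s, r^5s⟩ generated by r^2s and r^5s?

|⟨r^2s⟩| = 2 and |⟨r^5s⟩| = 2, so |H| is a multiple of lcm(2, 2) = 2 and divides |G| = 18.
Closing under the operation: H = {e, r^3, r^6, r^2s, r^5s, r^8s}, so |H| = 6.

6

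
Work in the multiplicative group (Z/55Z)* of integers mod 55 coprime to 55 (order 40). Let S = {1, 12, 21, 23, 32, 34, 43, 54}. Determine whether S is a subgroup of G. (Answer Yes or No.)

Yes

|S| = 8 divides |G| = 40, consistent with Lagrange.
S contains the identity, every element's inverse is in S, and S is closed under ·: it is a subgroup.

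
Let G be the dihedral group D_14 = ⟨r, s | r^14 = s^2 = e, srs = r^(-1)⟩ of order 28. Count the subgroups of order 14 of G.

|G| = 28 and 14 | 28, so subgroups of order 14 are possible by Lagrange.
The subgroups of order 14 are: {e, r, r^2, r^3, r^4, r^5, r^6, r^7, r^8, r^9, r^10, r^11, r^12, r^13}; {e, r^2, r^4, r^6, r^8, r^10, r^12, s, r^2s, r^4s, r^6s, r^8s, r^10s, r^12s}; {e, r^2, r^4, r^6, r^8, r^10, r^12, rs, r^3s, r^5s, r^7s, r^9s, r^11s, r^13s}.
So G has 3 subgroups of order 14.

3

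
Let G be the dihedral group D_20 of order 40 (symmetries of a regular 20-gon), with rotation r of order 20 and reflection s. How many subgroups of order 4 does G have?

11

|G| = 40 and 4 | 40, so subgroups of order 4 are possible by Lagrange.
The subgroups of order 4 are: {e, r^10, s, r^10s}; {e, r^10, rs, r^11s}; {e, r^10, r^2s, r^12s}; {e, r^10, r^3s, r^13s}; … (11 in all).
So G has 11 subgroups of order 4.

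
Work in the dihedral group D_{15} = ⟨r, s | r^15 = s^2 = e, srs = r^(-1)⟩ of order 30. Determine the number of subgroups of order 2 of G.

|G| = 30 and 2 | 30, so subgroups of order 2 are possible by Lagrange.
The subgroups of order 2 are: {e, r^10s}; {e, r^11s}; {e, r^12s}; {e, r^13s}; … (15 in all).
So G has 15 subgroups of order 2.

15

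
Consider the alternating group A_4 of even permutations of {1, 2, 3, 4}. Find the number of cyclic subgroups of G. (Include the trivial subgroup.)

8

A cyclic subgroup of order d is generated by each of its φ(d) elements of order d, so the cyclic subgroups of order d number (#elements of order d)/φ(d).
Cyclic subgroups by order — order 1: 1; order 2: 3; order 3: 4.
Total: 8.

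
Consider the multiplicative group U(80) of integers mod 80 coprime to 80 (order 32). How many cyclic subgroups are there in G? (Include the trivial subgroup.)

A cyclic subgroup of order d is generated by each of its φ(d) elements of order d, so the cyclic subgroups of order d number (#elements of order d)/φ(d).
Cyclic subgroups by order — order 1: 1; order 2: 7; order 4: 12.
Total: 20.

20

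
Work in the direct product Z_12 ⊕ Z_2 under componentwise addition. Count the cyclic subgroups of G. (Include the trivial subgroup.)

Each element a generates a cyclic subgroup ⟨a⟩; distinct elements may generate the same one (a cyclic group of order d has φ(d) generators).
Cyclic subgroups by order — order 1: 1; order 2: 3; order 3: 1; order 4: 2; order 6: 3; order 12: 2.
Total: 12.

12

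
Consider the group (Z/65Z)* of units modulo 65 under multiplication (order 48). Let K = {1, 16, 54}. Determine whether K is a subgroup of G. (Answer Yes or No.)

16 ∈ K but its inverse 61 ∉ K, so K is not a subgroup.

No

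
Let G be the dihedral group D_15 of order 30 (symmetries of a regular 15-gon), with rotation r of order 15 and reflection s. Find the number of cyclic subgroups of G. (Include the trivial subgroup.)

A cyclic subgroup of order d is generated by each of its φ(d) elements of order d, so the cyclic subgroups of order d number (#elements of order d)/φ(d).
Cyclic subgroups by order — order 1: 1; order 2: 15; order 3: 1; order 5: 1; order 15: 1.
Total: 19.

19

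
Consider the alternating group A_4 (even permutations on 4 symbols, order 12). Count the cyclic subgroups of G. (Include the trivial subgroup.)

A cyclic subgroup of order d is generated by each of its φ(d) elements of order d, so the cyclic subgroups of order d number (#elements of order d)/φ(d).
Cyclic subgroups by order — order 1: 1; order 2: 3; order 3: 4.
Total: 8.

8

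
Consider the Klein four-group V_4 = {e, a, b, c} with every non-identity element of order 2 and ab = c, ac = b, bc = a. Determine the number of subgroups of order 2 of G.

3

|G| = 4 and 2 | 4, so subgroups of order 2 are possible by Lagrange.
The subgroups of order 2 are: {e, a}; {e, b}; {e, c}.
So G has 3 subgroups of order 2.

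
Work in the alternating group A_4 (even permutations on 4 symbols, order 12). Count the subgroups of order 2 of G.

3

|G| = 12 and 2 | 12, so subgroups of order 2 are possible by Lagrange.
The subgroups of order 2 are: {e, (1 2)(3 4)}; {e, (1 3)(2 4)}; {e, (1 4)(2 3)}.
So G has 3 subgroups of order 2.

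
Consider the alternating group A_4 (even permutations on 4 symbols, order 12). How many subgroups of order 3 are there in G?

|G| = 12 and 3 | 12, so subgroups of order 3 are possible by Lagrange.
The subgroups of order 3 are: {e, (1 2 3), (1 3 2)}; {e, (1 2 4), (1 4 2)}; {e, (1 3 4), (1 4 3)}; {e, (2 3 4), (2 4 3)}.
So G has 4 subgroups of order 3.

4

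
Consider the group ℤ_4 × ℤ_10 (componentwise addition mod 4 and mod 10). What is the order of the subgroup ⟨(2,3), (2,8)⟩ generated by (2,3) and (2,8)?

20

|⟨(2,3)⟩| = 10 and |⟨(2,8)⟩| = 10, so |H| is a multiple of lcm(10, 10) = 10 and divides |G| = 40.
Closing under the operation: H = {(0,0), (0,1), (0,2), (0,3), (0,4), (0,5), (0,6), (0,7), (0,8), (0,9), (2,0), (2,1), (2,2), (2,3), (2,4), (2,5), (2,6), (2,7), (2,8), (2,9)}, so |H| = 20.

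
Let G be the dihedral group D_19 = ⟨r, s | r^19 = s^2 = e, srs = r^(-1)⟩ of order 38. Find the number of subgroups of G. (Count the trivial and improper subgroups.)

|G| = 38, so by Lagrange every subgroup order divides 38. Divisors: 1, 2, 19, 38.
Subgroups by order — order 1: 1; order 2: 19; order 19: 1; order 38: 1.
Total: 1 + 19 + 1 + 1 = 22.

22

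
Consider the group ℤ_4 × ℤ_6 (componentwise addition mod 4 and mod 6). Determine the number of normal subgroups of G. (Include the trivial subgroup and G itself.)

G is abelian, so every subgroup is normal.
G has 16 subgroups in total, hence 16 normal subgroups.

16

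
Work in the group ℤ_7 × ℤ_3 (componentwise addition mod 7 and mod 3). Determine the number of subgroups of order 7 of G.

|G| = 21 and 7 | 21, so subgroups of order 7 are possible by Lagrange.
The subgroups of order 7 are: {(0,0), (1,0), (2,0), (3,0), (4,0), (5,0), (6,0)}.
So G has 1 subgroup of order 7.

1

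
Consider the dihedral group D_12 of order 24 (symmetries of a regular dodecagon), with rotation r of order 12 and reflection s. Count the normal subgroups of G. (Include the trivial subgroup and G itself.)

9

G has 34 subgroups. Checking conjugation-invariance by order — order 1: 1/1 normal; order 2: 1/13 normal; order 3: 1/1 normal; order 4: 1/7 normal; order 6: 1/5 normal; order 8: 0/3 normal; order 12: 3/3 normal; order 24: 1/1 normal.
Total normal subgroups: 9.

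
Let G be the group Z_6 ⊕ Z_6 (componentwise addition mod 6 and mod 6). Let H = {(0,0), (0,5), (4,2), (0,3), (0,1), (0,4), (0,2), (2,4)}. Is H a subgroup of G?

No

|H| = 8 does not divide |G| = 36, so by Lagrange H is not a subgroup.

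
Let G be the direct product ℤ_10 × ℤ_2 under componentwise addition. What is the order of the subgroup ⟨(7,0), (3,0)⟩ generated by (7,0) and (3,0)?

10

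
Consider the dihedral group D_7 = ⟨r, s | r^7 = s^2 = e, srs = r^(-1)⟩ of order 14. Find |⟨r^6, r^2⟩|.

7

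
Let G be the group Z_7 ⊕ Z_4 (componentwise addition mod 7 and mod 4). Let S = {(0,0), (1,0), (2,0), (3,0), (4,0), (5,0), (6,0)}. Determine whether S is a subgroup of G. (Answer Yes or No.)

|S| = 7 divides |G| = 28, consistent with Lagrange.
S contains the identity, every element's inverse is in S, and S is closed under +: it is a subgroup.
In fact S = ⟨(4,0)⟩.

Yes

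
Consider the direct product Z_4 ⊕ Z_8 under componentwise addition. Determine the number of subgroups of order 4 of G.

7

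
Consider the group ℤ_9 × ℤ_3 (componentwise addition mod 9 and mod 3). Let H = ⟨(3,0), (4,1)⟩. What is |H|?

|⟨(3,0)⟩| = 3 and |⟨(4,1)⟩| = 9, so |H| is a multiple of lcm(3, 9) = 9 and divides |G| = 27.
Closing under the operation: H = {(0,0), (1,1), (2,2), (3,0), (4,1), (5,2), (6,0), (7,1), (8,2)}, so |H| = 9.

9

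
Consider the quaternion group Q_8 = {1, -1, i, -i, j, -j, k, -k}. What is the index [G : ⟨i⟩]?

2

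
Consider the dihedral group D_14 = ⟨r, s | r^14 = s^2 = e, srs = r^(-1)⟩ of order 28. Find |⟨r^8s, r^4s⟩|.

14

|⟨r^8s⟩| = 2 and |⟨r^4s⟩| = 2, so |H| is a multiple of lcm(2, 2) = 2 and divides |G| = 28.
Closing under the operation: H = {e, r^2, r^4, r^6, r^8, r^10, r^12, s, r^2s, r^4s, r^6s, r^8s, r^10s, r^12s}, so |H| = 14.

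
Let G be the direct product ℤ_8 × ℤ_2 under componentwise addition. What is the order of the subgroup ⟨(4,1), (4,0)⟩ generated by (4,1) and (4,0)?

4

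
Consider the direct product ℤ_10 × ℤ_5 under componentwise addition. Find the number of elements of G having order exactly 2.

An element (a,b) has order lcm(ord(a), ord(b)); count pairs with lcm equal to 2.
Enumerating gives 1 such elements.

1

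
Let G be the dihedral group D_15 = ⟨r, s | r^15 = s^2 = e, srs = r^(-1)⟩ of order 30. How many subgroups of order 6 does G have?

5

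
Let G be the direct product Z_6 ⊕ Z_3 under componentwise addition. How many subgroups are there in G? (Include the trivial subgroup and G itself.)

12

|G| = 18, so by Lagrange every subgroup order divides 18. Divisors: 1, 2, 3, 6, 9, 18.
Subgroups by order — order 1: 1; order 2: 1; order 3: 4; order 6: 4; order 9: 1; order 18: 1.
Total: 1 + 1 + 4 + 4 + 1 + 1 = 12.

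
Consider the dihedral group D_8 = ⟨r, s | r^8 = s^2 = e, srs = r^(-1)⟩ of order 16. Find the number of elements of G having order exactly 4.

The elements of order 4 are: r^2, r^6.
That's 2.

2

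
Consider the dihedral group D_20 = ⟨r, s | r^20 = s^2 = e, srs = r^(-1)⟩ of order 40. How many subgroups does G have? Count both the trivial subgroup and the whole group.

48

|G| = 40, so by Lagrange every subgroup order divides 40. Divisors: 1, 2, 4, 5, 8, 10, 20, 40.
Subgroups by order — order 1: 1; order 2: 21; order 4: 11; order 5: 1; order 8: 5; order 10: 5; order 20: 3; order 40: 1.
Total: 1 + 21 + 11 + 1 + 5 + 5 + 3 + 1 = 48.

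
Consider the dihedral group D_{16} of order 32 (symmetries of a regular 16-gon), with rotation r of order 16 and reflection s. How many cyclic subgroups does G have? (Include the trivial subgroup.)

21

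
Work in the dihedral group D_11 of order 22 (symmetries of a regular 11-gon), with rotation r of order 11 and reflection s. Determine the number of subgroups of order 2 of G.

11

|G| = 22 and 2 | 22, so subgroups of order 2 are possible by Lagrange.
The subgroups of order 2 are: {e, r^10s}; {e, r^2s}; {e, r^3s}; {e, r^4s}; … (11 in all).
So G has 11 subgroups of order 2.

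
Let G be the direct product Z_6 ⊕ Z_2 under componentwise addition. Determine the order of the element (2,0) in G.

3

The order of (2,0) in Z_6 × Z_2 is lcm(ord(2) in Z_6, ord(0) in Z_2).
ord(2) = 3 and ord(0) = 1, so |⟨(2,0)⟩| = lcm(3, 1) = 3.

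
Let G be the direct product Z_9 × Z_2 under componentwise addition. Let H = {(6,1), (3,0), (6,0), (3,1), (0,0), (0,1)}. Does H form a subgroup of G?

Yes

|H| = 6 divides |G| = 18, consistent with Lagrange.
H contains the identity, every element's inverse is in H, and H is closed under +: it is a subgroup.
In fact H = ⟨(3,1)⟩.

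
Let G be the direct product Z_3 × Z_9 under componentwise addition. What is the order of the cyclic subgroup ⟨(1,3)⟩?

3

The order of (1,3) in Z_3 × Z_9 is lcm(ord(1) in Z_3, ord(3) in Z_9).
ord(1) = 3 and ord(3) = 3, so |⟨(1,3)⟩| = lcm(3, 3) = 3.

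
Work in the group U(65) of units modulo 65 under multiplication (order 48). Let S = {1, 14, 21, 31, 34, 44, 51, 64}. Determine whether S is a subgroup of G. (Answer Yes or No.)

Yes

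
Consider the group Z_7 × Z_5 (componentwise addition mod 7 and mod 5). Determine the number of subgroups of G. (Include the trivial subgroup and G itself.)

|G| = 35, so by Lagrange every subgroup order divides 35. Divisors: 1, 5, 7, 35.
Subgroups by order — order 1: 1; order 5: 1; order 7: 1; order 35: 1.
Total: 1 + 1 + 1 + 1 = 4.

4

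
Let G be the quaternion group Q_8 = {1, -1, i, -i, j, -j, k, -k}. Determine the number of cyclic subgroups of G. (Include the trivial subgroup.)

Group the elements of G by the cyclic subgroup they generate; each cyclic subgroup of order d accounts for φ(d) elements.
Cyclic subgroups by order — order 1: 1; order 2: 1; order 4: 3.
Total: 5.

5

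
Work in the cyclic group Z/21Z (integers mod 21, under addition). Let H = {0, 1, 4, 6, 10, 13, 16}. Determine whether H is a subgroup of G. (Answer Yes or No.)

No

16 ∈ H but its inverse 5 ∉ H, so H is not a subgroup.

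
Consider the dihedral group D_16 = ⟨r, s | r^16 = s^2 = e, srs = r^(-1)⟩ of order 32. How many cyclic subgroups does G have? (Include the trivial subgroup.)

21

A cyclic subgroup of order d is generated by each of its φ(d) elements of order d, so the cyclic subgroups of order d number (#elements of order d)/φ(d).
Cyclic subgroups by order — order 1: 1; order 2: 17; order 4: 1; order 8: 1; order 16: 1.
Total: 21.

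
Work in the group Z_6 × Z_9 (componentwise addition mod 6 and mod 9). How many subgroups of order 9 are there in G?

|G| = 54 and 9 | 54, so subgroups of order 9 are possible by Lagrange.
The subgroups of order 9 are: {(0,0), (0,1), (0,2), (0,3), (0,4), (0,5), (0,6), (0,7), (0,8)}; {(0,0), (0,3), (0,6), (2,0), (2,3), (2,6), (4,0), (4,3), (4,6)}; {(0,0), (0,3), (0,6), (2,1), (2,4), (2,7), (4,2), (4,5), (4,8)}; {(0,0), (0,3), (0,6), (2,2), (2,5), (2,8), (4,1), (4,4), (4,7)}.
So G has 4 subgroups of order 9.

4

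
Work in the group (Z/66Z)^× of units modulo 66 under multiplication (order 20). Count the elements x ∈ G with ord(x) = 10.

12

Enumerating element orders in G gives 12 elements of order 10.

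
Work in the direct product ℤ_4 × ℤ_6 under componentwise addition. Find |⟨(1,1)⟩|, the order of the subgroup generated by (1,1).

The order of (1,1) in Z_4 × Z_6 is lcm(ord(1) in Z_4, ord(1) in Z_6).
ord(1) = 4 and ord(1) = 6, so |⟨(1,1)⟩| = lcm(4, 6) = 12.

12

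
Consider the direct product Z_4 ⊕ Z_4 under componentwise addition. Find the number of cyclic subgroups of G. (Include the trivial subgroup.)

10

Group the elements of G by the cyclic subgroup they generate; each cyclic subgroup of order d accounts for φ(d) elements.
Cyclic subgroups by order — order 1: 1; order 2: 3; order 4: 6.
Total: 10.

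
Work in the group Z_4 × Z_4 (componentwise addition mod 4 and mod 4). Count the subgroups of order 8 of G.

|G| = 16 and 8 | 16, so subgroups of order 8 are possible by Lagrange.
The subgroups of order 8 are: {(0,0), (0,1), (0,2), (0,3), (2,0), (2,1), (2,2), (2,3)}; {(0,0), (0,2), (1,0), (1,2), (2,0), (2,2), (3,0), (3,2)}; {(0,0), (0,2), (1,1), (1,3), (2,0), (2,2), (3,1), (3,3)}.
So G has 3 subgroups of order 8.

3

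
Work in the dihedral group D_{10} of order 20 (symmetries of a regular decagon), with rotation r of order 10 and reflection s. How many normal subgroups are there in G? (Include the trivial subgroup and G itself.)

7

G has 22 subgroups. Checking conjugation-invariance by order — order 1: 1/1 normal; order 2: 1/11 normal; order 4: 0/5 normal; order 5: 1/1 normal; order 10: 3/3 normal; order 20: 1/1 normal.
Total normal subgroups: 7.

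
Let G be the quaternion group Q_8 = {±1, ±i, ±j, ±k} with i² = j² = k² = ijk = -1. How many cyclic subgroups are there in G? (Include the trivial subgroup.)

Group the elements of G by the cyclic subgroup they generate; each cyclic subgroup of order d accounts for φ(d) elements.
Cyclic subgroups by order — order 1: 1; order 2: 1; order 4: 3.
Total: 5.

5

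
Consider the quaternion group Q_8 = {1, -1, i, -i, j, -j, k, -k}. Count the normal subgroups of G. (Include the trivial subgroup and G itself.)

G has 6 subgroups. Checking conjugation-invariance by order — order 1: 1/1 normal; order 2: 1/1 normal; order 4: 3/3 normal; order 8: 1/1 normal.
Total normal subgroups: 6.

6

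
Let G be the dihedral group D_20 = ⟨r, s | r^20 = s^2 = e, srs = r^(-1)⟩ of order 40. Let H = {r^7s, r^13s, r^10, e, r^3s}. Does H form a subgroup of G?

No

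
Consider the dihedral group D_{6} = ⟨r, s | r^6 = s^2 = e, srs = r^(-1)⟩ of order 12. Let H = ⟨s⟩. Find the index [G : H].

6

|⟨s⟩| = 2 and |G| = 12.
By Lagrange, [G : H] = |G|/|H| = 12/2 = 6.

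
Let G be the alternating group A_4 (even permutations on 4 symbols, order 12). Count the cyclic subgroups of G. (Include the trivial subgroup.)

8

Group the elements of G by the cyclic subgroup they generate; each cyclic subgroup of order d accounts for φ(d) elements.
Cyclic subgroups by order — order 1: 1; order 2: 3; order 3: 4.
Total: 8.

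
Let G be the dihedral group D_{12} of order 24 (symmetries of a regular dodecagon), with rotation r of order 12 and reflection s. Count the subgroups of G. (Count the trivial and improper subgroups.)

34

|G| = 24, so by Lagrange every subgroup order divides 24. Divisors: 1, 2, 3, 4, 6, 8, 12, 24.
Subgroups by order — order 1: 1; order 2: 13; order 3: 1; order 4: 7; order 6: 5; order 8: 3; order 12: 3; order 24: 1.
Total: 1 + 13 + 1 + 7 + 5 + 3 + 3 + 1 = 34.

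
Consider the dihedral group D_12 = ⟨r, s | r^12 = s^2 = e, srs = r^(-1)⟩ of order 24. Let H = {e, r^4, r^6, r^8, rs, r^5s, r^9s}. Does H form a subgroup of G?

|H| = 7 does not divide |G| = 24, so by Lagrange H is not a subgroup.

No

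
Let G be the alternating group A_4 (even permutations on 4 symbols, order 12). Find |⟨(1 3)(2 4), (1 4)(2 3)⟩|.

4

|⟨(1 3)(2 4)⟩| = 2 and |⟨(1 4)(2 3)⟩| = 2, so |H| is a multiple of lcm(2, 2) = 2 and divides |G| = 12.
Closing under the operation: H = {e, (1 2)(3 4), (1 3)(2 4), (1 4)(2 3)}, so |H| = 4.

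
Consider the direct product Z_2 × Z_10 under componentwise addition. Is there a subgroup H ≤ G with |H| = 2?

Yes

2 | 20. A subgroup of order 2 is {(0,0), (0,5)}.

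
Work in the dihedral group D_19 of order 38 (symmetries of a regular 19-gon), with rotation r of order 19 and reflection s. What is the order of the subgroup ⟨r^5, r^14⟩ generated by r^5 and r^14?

19

|⟨r^5⟩| = 19 and |⟨r^14⟩| = 19, so |H| is a multiple of lcm(19, 19) = 19 and divides |G| = 38.
Closing under the operation: H = {e, r, r^2, r^3, r^4, r^5, r^6, r^7, r^8, r^9, r^10, r^11, r^12, r^13, r^14, r^15, r^16, r^17, r^18}, so |H| = 19.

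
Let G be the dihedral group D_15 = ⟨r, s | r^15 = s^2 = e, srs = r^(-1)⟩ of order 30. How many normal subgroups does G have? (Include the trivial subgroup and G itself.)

5

G has 28 subgroups. Checking conjugation-invariance by order — order 1: 1/1 normal; order 2: 0/15 normal; order 3: 1/1 normal; order 5: 1/1 normal; order 6: 0/5 normal; order 10: 0/3 normal; order 15: 1/1 normal; order 30: 1/1 normal.
Total normal subgroups: 5.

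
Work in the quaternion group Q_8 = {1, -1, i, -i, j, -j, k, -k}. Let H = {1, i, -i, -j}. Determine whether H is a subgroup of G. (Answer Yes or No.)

-j ∈ H but its inverse j ∉ H, so H is not a subgroup.

No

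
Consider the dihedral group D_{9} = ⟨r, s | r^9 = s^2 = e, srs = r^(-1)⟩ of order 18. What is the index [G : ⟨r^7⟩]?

|⟨r^7⟩| = 9 and |G| = 18.
By Lagrange, [G : H] = |G|/|H| = 18/9 = 2.

2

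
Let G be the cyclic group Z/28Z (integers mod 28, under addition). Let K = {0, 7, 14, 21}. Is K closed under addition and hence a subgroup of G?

Yes

|K| = 4 divides |G| = 28, consistent with Lagrange.
K contains the identity, every element's inverse is in K, and K is closed under +: it is a subgroup.
In fact K = ⟨21⟩.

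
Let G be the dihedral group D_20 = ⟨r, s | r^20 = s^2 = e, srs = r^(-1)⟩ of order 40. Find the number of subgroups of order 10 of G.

|G| = 40 and 10 | 40, so subgroups of order 10 are possible by Lagrange.
The subgroups of order 10 are: {e, r^2, r^4, r^6, r^8, r^10, r^12, r^14, r^16, r^18}; {e, r^4, r^8, r^12, r^16, r^2s, r^6s, r^10s, r^14s, r^18s}; {e, r^4, r^8, r^12, r^16, r^3s, r^7s, r^11s, r^15s, r^19s}; {e, r^4, r^8, r^12, r^16, s, r^4s, r^8s, r^12s, r^16s}; … (5 in all).
So G has 5 subgroups of order 10.

5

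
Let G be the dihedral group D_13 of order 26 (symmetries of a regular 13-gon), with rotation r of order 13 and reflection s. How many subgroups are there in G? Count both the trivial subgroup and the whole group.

|G| = 26, so by Lagrange every subgroup order divides 26. Divisors: 1, 2, 13, 26.
Subgroups by order — order 1: 1; order 2: 13; order 13: 1; order 26: 1.
Total: 1 + 13 + 1 + 1 = 16.

16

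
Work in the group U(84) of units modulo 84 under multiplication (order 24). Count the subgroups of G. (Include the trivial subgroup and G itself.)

|G| = 24, so by Lagrange every subgroup order divides 24. Divisors: 1, 2, 3, 4, 6, 8, 12, 24.
Subgroups by order — order 1: 1; order 2: 7; order 3: 1; order 4: 7; order 6: 7; order 8: 1; order 12: 7; order 24: 1.
Total: 1 + 7 + 1 + 7 + 7 + 1 + 7 + 1 = 32.

32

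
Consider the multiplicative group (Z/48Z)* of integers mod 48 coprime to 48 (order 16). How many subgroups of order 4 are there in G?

|G| = 16 and 4 | 16, so subgroups of order 4 are possible by Lagrange.
The subgroups of order 4 are: {1, 11, 25, 35}; {1, 13, 25, 37}; {1, 7, 17, 23}; {1, 17, 25, 41}; … (11 in all).
So G has 11 subgroups of order 4.

11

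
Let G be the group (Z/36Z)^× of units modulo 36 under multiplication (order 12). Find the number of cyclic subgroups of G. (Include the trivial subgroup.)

Each element a generates a cyclic subgroup ⟨a⟩; distinct elements may generate the same one (a cyclic group of order d has φ(d) generators).
Cyclic subgroups by order — order 1: 1; order 2: 3; order 3: 1; order 6: 3.
Total: 8.

8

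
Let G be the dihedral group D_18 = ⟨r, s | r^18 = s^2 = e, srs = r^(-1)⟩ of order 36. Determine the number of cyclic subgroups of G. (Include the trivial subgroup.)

24

Each element a generates a cyclic subgroup ⟨a⟩; distinct elements may generate the same one (a cyclic group of order d has φ(d) generators).
Cyclic subgroups by order — order 1: 1; order 2: 19; order 3: 1; order 6: 1; order 9: 1; order 18: 1.
Total: 24.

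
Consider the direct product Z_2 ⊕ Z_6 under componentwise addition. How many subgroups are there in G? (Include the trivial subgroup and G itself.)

10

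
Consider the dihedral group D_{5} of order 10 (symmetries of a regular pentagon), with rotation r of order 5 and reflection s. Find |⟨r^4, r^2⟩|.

5

|⟨r^4⟩| = 5 and |⟨r^2⟩| = 5, so |H| is a multiple of lcm(5, 5) = 5 and divides |G| = 10.
Closing under the operation: H = {e, r, r^2, r^3, r^4}, so |H| = 5.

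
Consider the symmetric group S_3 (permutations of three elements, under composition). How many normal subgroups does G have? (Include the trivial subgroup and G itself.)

3

G has 6 subgroups. Checking conjugation-invariance by order — order 1: 1/1 normal; order 2: 0/3 normal; order 3: 1/1 normal; order 6: 1/1 normal.
Total normal subgroups: 3.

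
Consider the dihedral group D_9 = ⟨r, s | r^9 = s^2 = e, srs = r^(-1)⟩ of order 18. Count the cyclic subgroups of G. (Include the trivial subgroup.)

12

Each element a generates a cyclic subgroup ⟨a⟩; distinct elements may generate the same one (a cyclic group of order d has φ(d) generators).
Cyclic subgroups by order — order 1: 1; order 2: 9; order 3: 1; order 9: 1.
Total: 12.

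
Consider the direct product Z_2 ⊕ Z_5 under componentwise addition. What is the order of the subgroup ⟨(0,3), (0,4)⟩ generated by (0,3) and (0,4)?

5

|⟨(0,3)⟩| = 5 and |⟨(0,4)⟩| = 5, so |H| is a multiple of lcm(5, 5) = 5 and divides |G| = 10.
Closing under the operation: H = {(0,0), (0,1), (0,2), (0,3), (0,4)}, so |H| = 5.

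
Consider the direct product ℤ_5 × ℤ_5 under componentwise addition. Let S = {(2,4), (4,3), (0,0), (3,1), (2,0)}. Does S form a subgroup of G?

No

(4,3) ∈ S but its inverse (1,2) ∉ S, so S is not a subgroup.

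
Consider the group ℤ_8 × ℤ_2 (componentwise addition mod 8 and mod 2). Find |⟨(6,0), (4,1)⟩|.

|⟨(6,0)⟩| = 4 and |⟨(4,1)⟩| = 2, so |H| is a multiple of lcm(4, 2) = 4 and divides |G| = 16.
Closing under the operation: H = {(0,0), (0,1), (2,0), (2,1), (4,0), (4,1), (6,0), (6,1)}, so |H| = 8.

8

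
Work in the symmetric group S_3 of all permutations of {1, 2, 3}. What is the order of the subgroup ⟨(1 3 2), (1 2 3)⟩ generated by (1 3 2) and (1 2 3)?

|⟨(1 3 2)⟩| = 3 and |⟨(1 2 3)⟩| = 3, so |H| is a multiple of lcm(3, 3) = 3 and divides |G| = 6.
Closing under the operation: H = {e, (1 2 3), (1 3 2)}, so |H| = 3.

3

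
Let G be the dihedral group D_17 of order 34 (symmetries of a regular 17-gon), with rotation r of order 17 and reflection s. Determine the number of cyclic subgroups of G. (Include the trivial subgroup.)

Each element a generates a cyclic subgroup ⟨a⟩; distinct elements may generate the same one (a cyclic group of order d has φ(d) generators).
Cyclic subgroups by order — order 1: 1; order 2: 17; order 17: 1.
Total: 19.

19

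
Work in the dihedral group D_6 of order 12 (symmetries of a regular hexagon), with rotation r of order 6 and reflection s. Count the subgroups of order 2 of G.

7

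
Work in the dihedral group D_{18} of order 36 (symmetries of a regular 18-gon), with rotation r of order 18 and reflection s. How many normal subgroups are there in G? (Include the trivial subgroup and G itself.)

9

G has 45 subgroups. Checking conjugation-invariance by order — order 1: 1/1 normal; order 2: 1/19 normal; order 3: 1/1 normal; order 4: 0/9 normal; order 6: 1/7 normal; order 9: 1/1 normal; order 12: 0/3 normal; order 18: 3/3 normal; order 36: 1/1 normal.
Total normal subgroups: 9.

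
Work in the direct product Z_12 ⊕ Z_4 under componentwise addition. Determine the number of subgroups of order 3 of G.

|G| = 48 and 3 | 48, so subgroups of order 3 are possible by Lagrange.
The subgroups of order 3 are: {(0,0), (4,0), (8,0)}.
So G has 1 subgroup of order 3.

1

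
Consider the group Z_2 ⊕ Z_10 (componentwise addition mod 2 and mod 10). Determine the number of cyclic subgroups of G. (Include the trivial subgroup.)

8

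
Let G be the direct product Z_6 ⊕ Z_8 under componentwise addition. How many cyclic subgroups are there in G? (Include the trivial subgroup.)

A cyclic subgroup of order d is generated by each of its φ(d) elements of order d, so the cyclic subgroups of order d number (#elements of order d)/φ(d).
Cyclic subgroups by order — order 1: 1; order 2: 3; order 3: 1; order 4: 2; order 6: 3; order 8: 2; order 12: 2; order 24: 2.
Total: 16.

16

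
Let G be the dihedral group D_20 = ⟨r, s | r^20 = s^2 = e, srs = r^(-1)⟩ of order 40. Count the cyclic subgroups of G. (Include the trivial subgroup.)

Group the elements of G by the cyclic subgroup they generate; each cyclic subgroup of order d accounts for φ(d) elements.
Cyclic subgroups by order — order 1: 1; order 2: 21; order 4: 1; order 5: 1; order 10: 1; order 20: 1.
Total: 26.

26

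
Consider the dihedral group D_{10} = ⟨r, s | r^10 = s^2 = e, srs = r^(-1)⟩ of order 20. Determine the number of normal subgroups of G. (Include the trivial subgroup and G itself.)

7

G has 22 subgroups. Checking conjugation-invariance by order — order 1: 1/1 normal; order 2: 1/11 normal; order 4: 0/5 normal; order 5: 1/1 normal; order 10: 3/3 normal; order 20: 1/1 normal.
Total normal subgroups: 7.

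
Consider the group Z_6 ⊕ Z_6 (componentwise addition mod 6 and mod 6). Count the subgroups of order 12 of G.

|G| = 36 and 12 | 36, so subgroups of order 12 are possible by Lagrange.
The subgroups of order 12 are: {(0,0), (0,1), (0,2), (0,3), (0,4), (0,5), (3,0), (3,1), (3,2), (3,3), (3,4), (3,5)}; {(0,0), (0,3), (1,0), (1,3), (2,0), (2,3), (3,0), (3,3), (4,0), (4,3), (5,0), (5,3)}; {(0,0), (0,3), (1,1), (1,4), (2,2), (2,5), (3,0), (3,3), (4,1), (4,4), (5,2), (5,5)}; {(0,0), (0,3), (1,2), (1,5), (2,1), (2,4), (3,0), (3,3), (4,2), (4,5), (5,1), (5,4)}.
So G has 4 subgroups of order 12.

4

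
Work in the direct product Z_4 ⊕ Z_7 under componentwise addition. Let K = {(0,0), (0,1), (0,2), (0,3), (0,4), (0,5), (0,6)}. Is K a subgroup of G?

|K| = 7 divides |G| = 28, consistent with Lagrange.
K contains the identity, every element's inverse is in K, and K is closed under +: it is a subgroup.
In fact K = ⟨(0,1)⟩.

Yes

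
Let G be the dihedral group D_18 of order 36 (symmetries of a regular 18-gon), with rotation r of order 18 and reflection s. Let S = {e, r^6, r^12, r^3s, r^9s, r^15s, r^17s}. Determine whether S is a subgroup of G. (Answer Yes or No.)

|S| = 7 does not divide |G| = 36, so by Lagrange S is not a subgroup.

No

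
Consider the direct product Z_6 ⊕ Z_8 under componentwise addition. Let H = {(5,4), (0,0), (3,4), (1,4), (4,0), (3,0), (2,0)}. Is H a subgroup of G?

|H| = 7 does not divide |G| = 48, so by Lagrange H is not a subgroup.

No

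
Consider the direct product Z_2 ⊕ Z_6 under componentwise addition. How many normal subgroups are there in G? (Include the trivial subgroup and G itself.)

G is abelian, so every subgroup is normal.
G has 10 subgroups in total, hence 10 normal subgroups.

10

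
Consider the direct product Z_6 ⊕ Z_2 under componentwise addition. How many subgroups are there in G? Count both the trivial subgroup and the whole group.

10

|G| = 12, so by Lagrange every subgroup order divides 12. Divisors: 1, 2, 3, 4, 6, 12.
Subgroups by order — order 1: 1; order 2: 3; order 3: 1; order 4: 1; order 6: 3; order 12: 1.
Total: 1 + 3 + 1 + 1 + 3 + 1 = 10.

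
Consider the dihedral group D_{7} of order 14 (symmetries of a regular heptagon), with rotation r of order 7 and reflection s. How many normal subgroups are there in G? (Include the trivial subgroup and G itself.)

3

G has 10 subgroups. Checking conjugation-invariance by order — order 1: 1/1 normal; order 2: 0/7 normal; order 7: 1/1 normal; order 14: 1/1 normal.
Total normal subgroups: 3.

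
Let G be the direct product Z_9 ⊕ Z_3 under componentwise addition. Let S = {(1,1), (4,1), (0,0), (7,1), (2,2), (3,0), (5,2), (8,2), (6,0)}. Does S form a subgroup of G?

Yes

|S| = 9 divides |G| = 27, consistent with Lagrange.
S contains the identity, every element's inverse is in S, and S is closed under +: it is a subgroup.
In fact S = ⟨(7,1)⟩.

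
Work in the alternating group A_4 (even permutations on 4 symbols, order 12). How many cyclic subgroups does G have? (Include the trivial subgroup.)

8

Group the elements of G by the cyclic subgroup they generate; each cyclic subgroup of order d accounts for φ(d) elements.
Cyclic subgroups by order — order 1: 1; order 2: 3; order 3: 4.
Total: 8.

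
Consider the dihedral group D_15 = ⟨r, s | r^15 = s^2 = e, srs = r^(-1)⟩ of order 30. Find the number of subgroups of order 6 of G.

|G| = 30 and 6 | 30, so subgroups of order 6 are possible by Lagrange.
The subgroups of order 6 are: {e, r^5, r^10, s, r^5s, r^10s}; {e, r^5, r^10, rs, r^6s, r^11s}; {e, r^5, r^10, r^2s, r^7s, r^12s}; {e, r^5, r^10, r^3s, r^8s, r^13s}; … (5 in all).
So G has 5 subgroups of order 6.

5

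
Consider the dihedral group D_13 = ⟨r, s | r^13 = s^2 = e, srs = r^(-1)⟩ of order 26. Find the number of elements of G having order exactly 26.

No element of G has order 26 (even though 26 | 26).

0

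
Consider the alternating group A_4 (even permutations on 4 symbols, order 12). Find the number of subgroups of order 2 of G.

3

|G| = 12 and 2 | 12, so subgroups of order 2 are possible by Lagrange.
The subgroups of order 2 are: {e, (1 2)(3 4)}; {e, (1 3)(2 4)}; {e, (1 4)(2 3)}.
So G has 3 subgroups of order 2.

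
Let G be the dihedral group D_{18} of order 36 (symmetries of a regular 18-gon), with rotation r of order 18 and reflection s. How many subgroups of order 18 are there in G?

3

|G| = 36 and 18 | 36, so subgroups of order 18 are possible by Lagrange.
The subgroups of order 18 are: {e, r, r^2, r^3, r^4, r^5, r^6, r^7, r^8, r^9, r^10, r^11, r^12, r^13, r^14, r^15, r^16, r^17}; {e, r^2, r^4, r^6, r^8, r^10, r^12, r^14, r^16, s, r^2s, r^4s, r^6s, r^8s, r^10s, r^12s, r^14s, r^16s}; {e, r^2, r^4, r^6, r^8, r^10, r^12, r^14, r^16, rs, r^3s, r^5s, r^7s, r^9s, r^11s, r^13s, r^15s, r^17s}.
So G has 3 subgroups of order 18.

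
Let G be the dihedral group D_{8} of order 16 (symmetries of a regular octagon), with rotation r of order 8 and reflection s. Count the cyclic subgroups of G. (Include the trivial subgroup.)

12

Group the elements of G by the cyclic subgroup they generate; each cyclic subgroup of order d accounts for φ(d) elements.
Cyclic subgroups by order — order 1: 1; order 2: 9; order 4: 1; order 8: 1.
Total: 12.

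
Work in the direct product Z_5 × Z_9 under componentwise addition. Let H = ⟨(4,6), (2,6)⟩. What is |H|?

15

|⟨(4,6)⟩| = 15 and |⟨(2,6)⟩| = 15, so |H| is a multiple of lcm(15, 15) = 15 and divides |G| = 45.
Closing under the operation: H = {(0,0), (0,3), (0,6), (1,0), (1,3), (1,6), (2,0), (2,3), (2,6), (3,0), (3,3), (3,6), (4,0), (4,3), (4,6)}, so |H| = 15.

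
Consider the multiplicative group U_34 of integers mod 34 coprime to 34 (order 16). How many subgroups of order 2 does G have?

|G| = 16 and 2 | 16, so subgroups of order 2 are possible by Lagrange.
The subgroups of order 2 are: {1, 33}.
So G has 1 subgroup of order 2.

1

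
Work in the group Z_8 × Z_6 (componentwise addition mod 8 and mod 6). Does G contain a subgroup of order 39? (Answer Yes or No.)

No

39 does not divide |G| = 48, so by Lagrange no subgroup of order 39 exists.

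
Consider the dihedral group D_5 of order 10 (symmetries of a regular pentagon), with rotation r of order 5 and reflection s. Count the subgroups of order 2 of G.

|G| = 10 and 2 | 10, so subgroups of order 2 are possible by Lagrange.
The subgroups of order 2 are: {e, r^2s}; {e, r^3s}; {e, r^4s}; {e, rs}; … (5 in all).
So G has 5 subgroups of order 2.

5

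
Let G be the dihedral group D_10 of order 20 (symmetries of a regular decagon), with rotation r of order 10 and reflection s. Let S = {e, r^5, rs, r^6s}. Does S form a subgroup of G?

Yes

|S| = 4 divides |G| = 20, consistent with Lagrange.
S contains the identity, every element's inverse is in S, and S is closed under ·: it is a subgroup.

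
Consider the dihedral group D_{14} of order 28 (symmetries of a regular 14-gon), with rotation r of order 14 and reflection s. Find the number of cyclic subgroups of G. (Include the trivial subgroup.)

18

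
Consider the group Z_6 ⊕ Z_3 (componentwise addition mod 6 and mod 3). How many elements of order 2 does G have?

1

An element (a,b) has order lcm(ord(a), ord(b)); count pairs with lcm equal to 2.
Enumerating gives 1 such elements.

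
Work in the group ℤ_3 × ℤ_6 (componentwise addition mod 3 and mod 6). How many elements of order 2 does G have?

An element (a,b) has order lcm(ord(a), ord(b)); count pairs with lcm equal to 2.
Enumerating gives 1 such elements.

1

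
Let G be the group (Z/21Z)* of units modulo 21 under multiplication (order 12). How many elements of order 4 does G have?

0

No element of G has order 4 (even though 4 | 12).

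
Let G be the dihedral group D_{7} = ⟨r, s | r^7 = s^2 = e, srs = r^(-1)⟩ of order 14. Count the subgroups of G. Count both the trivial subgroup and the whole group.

10

|G| = 14, so by Lagrange every subgroup order divides 14. Divisors: 1, 2, 7, 14.
Subgroups by order — order 1: 1; order 2: 7; order 7: 1; order 14: 1.
Total: 1 + 7 + 1 + 1 = 10.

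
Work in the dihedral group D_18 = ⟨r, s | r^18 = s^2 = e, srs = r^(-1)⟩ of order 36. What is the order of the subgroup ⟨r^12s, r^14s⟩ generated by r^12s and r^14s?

18

|⟨r^12s⟩| = 2 and |⟨r^14s⟩| = 2, so |H| is a multiple of lcm(2, 2) = 2 and divides |G| = 36.
Closing under the operation: H = {e, r^2, r^4, r^6, r^8, r^10, r^12, r^14, r^16, s, r^2s, r^4s, r^6s, r^8s, r^10s, r^12s, r^14s, r^16s}, so |H| = 18.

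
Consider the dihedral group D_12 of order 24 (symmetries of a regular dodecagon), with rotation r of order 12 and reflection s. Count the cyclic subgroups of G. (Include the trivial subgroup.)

Each element a generates a cyclic subgroup ⟨a⟩; distinct elements may generate the same one (a cyclic group of order d has φ(d) generators).
Cyclic subgroups by order — order 1: 1; order 2: 13; order 3: 1; order 4: 1; order 6: 1; order 12: 1.
Total: 18.

18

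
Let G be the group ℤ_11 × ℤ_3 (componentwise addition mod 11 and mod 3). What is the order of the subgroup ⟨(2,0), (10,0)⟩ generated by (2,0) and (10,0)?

11

|⟨(2,0)⟩| = 11 and |⟨(10,0)⟩| = 11, so |H| is a multiple of lcm(11, 11) = 11 and divides |G| = 33.
Closing under the operation: H = {(0,0), (1,0), (2,0), (3,0), (4,0), (5,0), (6,0), (7,0), (8,0), (9,0), (10,0)}, so |H| = 11.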